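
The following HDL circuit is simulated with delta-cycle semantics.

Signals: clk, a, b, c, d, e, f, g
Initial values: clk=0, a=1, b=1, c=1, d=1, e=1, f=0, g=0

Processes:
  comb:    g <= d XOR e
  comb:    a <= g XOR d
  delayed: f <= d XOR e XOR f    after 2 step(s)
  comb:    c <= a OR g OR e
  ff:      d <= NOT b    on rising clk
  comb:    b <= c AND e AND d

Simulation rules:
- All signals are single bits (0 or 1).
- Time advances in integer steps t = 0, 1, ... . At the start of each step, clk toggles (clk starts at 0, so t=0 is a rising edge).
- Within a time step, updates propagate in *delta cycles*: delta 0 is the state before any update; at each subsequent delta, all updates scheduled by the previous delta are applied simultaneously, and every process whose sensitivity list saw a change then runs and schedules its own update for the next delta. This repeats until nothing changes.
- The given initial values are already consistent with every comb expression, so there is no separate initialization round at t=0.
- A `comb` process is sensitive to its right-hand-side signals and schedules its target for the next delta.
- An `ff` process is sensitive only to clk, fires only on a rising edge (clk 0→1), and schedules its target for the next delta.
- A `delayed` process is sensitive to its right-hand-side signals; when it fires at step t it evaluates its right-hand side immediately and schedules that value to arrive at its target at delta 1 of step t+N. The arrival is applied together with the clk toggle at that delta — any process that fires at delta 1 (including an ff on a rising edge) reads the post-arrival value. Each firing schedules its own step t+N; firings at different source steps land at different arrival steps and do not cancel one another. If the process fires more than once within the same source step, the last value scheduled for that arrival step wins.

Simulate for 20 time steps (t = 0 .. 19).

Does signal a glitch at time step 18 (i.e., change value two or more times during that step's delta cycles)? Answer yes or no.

yes

[bits: d,a,e,g,c,clk,f,b]
t=0: Δ0=11101001 Δ1=11101101 Δ2=01101101 Δ3=00111100 Δ4=01111100 | 4Δ
t=1: Δ0=01111100 Δ1=01111000 | 1Δ
t=2: Δ0=01111000 Δ1=01111110 Δ2=11111110 Δ3=10101111 Δ4=11101111 | 4Δ
t=3: Δ0=11101111 Δ1=11101011 | 1Δ
t=4: Δ0=11101011 Δ1=11101111 Δ2=01101111 Δ3=00111110 Δ4=01111110 | 4Δ
t=5: Δ0=01111110 Δ1=01111010 | 1Δ
t=6: Δ0=01111010 Δ1=01111100 Δ2=11111100 Δ3=10101101 Δ4=11101101 | 4Δ
t=7: Δ0=11101101 Δ1=11101001 | 1Δ
t=8: Δ0=11101001 Δ1=11101101 Δ2=01101101 Δ3=00111100 Δ4=01111100 | 4Δ
t=9: Δ0=01111100 Δ1=01111000 | 1Δ
t=10: Δ0=01111000 Δ1=01111110 Δ2=11111110 Δ3=10101111 Δ4=11101111 | 4Δ
t=11: Δ0=11101111 Δ1=11101011 | 1Δ
t=12: Δ0=11101011 Δ1=11101111 Δ2=01101111 Δ3=00111110 Δ4=01111110 | 4Δ
t=13: Δ0=01111110 Δ1=01111010 | 1Δ
t=14: Δ0=01111010 Δ1=01111100 Δ2=11111100 Δ3=10101101 Δ4=11101101 | 4Δ
t=15: Δ0=11101101 Δ1=11101001 | 1Δ
t=16: Δ0=11101001 Δ1=11101101 Δ2=01101101 Δ3=00111100 Δ4=01111100 | 4Δ
t=17: Δ0=01111100 Δ1=01111000 | 1Δ
t=18: Δ0=01111000 Δ1=01111110 Δ2=11111110 Δ3=10101111 Δ4=11101111 | 4Δ
t=19: Δ0=11101111 Δ1=11101011 | 1Δ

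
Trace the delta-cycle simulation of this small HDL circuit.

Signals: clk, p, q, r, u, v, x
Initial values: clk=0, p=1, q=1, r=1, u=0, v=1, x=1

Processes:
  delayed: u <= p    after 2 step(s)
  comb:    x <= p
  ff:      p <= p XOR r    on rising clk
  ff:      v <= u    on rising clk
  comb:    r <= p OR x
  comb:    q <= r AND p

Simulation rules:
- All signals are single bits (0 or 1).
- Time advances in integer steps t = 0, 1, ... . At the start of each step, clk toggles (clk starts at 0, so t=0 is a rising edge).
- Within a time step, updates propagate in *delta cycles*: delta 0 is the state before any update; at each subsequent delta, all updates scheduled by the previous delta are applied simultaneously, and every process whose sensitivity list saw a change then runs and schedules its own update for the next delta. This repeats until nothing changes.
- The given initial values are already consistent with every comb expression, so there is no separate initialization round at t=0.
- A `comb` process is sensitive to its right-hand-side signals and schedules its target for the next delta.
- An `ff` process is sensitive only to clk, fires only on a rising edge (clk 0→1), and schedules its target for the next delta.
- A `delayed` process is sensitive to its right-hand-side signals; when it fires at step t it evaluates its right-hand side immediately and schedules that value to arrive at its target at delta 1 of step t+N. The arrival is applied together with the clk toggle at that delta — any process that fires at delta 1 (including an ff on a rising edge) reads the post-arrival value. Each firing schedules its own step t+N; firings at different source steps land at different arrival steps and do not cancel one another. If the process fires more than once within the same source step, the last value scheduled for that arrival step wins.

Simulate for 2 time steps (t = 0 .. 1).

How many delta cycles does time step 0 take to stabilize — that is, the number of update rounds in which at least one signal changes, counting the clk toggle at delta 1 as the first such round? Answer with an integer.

4

t0.Δ0 x=1 u=0 q=1 v=1 r=1 clk=0 p=1
t0.Δ1 x=1 u=0 q=1 v=1 r=1 clk=1 p=1
t0.Δ2 x=1 u=0 q=1 v=0 r=1 clk=1 p=0
t0.Δ3 x=0 u=0 q=0 v=0 r=1 clk=1 p=0
t0.Δ4 x=0 u=0 q=0 v=0 r=0 clk=1 p=0
t1.Δ0 x=0 u=0 q=0 v=0 r=0 clk=1 p=0
t1.Δ1 x=0 u=0 q=0 v=0 r=0 clk=0 p=0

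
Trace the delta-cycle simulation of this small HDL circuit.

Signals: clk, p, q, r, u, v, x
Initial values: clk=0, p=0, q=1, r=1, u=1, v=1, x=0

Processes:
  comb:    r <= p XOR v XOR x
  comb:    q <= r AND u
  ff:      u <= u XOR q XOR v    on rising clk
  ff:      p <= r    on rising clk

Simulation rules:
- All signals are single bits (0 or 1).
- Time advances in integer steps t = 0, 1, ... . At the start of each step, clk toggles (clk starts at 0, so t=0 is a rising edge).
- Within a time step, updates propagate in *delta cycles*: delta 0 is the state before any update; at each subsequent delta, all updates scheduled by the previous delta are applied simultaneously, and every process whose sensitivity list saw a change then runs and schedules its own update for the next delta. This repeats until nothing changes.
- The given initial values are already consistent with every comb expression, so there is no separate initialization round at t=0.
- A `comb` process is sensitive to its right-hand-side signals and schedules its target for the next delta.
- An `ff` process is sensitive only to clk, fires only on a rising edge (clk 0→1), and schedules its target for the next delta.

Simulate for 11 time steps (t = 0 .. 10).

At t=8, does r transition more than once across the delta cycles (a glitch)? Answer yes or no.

t0.Δ0 p=0 q=1 clk=0 u=1 v=1 r=1 x=0
t0.Δ1 p=0 q=1 clk=1 u=1 v=1 r=1 x=0
t0.Δ2 p=1 q=1 clk=1 u=1 v=1 r=1 x=0
t0.Δ3 p=1 q=1 clk=1 u=1 v=1 r=0 x=0
t0.Δ4 p=1 q=0 clk=1 u=1 v=1 r=0 x=0
t1.Δ0 p=1 q=0 clk=1 u=1 v=1 r=0 x=0
t1.Δ1 p=1 q=0 clk=0 u=1 v=1 r=0 x=0
t2.Δ0 p=1 q=0 clk=0 u=1 v=1 r=0 x=0
t2.Δ1 p=1 q=0 clk=1 u=1 v=1 r=0 x=0
t2.Δ2 p=0 q=0 clk=1 u=0 v=1 r=0 x=0
t2.Δ3 p=0 q=0 clk=1 u=0 v=1 r=1 x=0
t3.Δ0 p=0 q=0 clk=1 u=0 v=1 r=1 x=0
t3.Δ1 p=0 q=0 clk=0 u=0 v=1 r=1 x=0
t4.Δ0 p=0 q=0 clk=0 u=0 v=1 r=1 x=0
t4.Δ1 p=0 q=0 clk=1 u=0 v=1 r=1 x=0
t4.Δ2 p=1 q=0 clk=1 u=1 v=1 r=1 x=0
t4.Δ3 p=1 q=1 clk=1 u=1 v=1 r=0 x=0
t4.Δ4 p=1 q=0 clk=1 u=1 v=1 r=0 x=0
t5.Δ0 p=1 q=0 clk=1 u=1 v=1 r=0 x=0
t5.Δ1 p=1 q=0 clk=0 u=1 v=1 r=0 x=0
t6.Δ0 p=1 q=0 clk=0 u=1 v=1 r=0 x=0
t6.Δ1 p=1 q=0 clk=1 u=1 v=1 r=0 x=0
t6.Δ2 p=0 q=0 clk=1 u=0 v=1 r=0 x=0
t6.Δ3 p=0 q=0 clk=1 u=0 v=1 r=1 x=0
t7.Δ0 p=0 q=0 clk=1 u=0 v=1 r=1 x=0
t7.Δ1 p=0 q=0 clk=0 u=0 v=1 r=1 x=0
t8.Δ0 p=0 q=0 clk=0 u=0 v=1 r=1 x=0
t8.Δ1 p=0 q=0 clk=1 u=0 v=1 r=1 x=0
t8.Δ2 p=1 q=0 clk=1 u=1 v=1 r=1 x=0
t8.Δ3 p=1 q=1 clk=1 u=1 v=1 r=0 x=0
t8.Δ4 p=1 q=0 clk=1 u=1 v=1 r=0 x=0
t9.Δ0 p=1 q=0 clk=1 u=1 v=1 r=0 x=0
t9.Δ1 p=1 q=0 clk=0 u=1 v=1 r=0 x=0
t10.Δ0 p=1 q=0 clk=0 u=1 v=1 r=0 x=0
t10.Δ1 p=1 q=0 clk=1 u=1 v=1 r=0 x=0
t10.Δ2 p=0 q=0 clk=1 u=0 v=1 r=0 x=0
t10.Δ3 p=0 q=0 clk=1 u=0 v=1 r=1 x=0

no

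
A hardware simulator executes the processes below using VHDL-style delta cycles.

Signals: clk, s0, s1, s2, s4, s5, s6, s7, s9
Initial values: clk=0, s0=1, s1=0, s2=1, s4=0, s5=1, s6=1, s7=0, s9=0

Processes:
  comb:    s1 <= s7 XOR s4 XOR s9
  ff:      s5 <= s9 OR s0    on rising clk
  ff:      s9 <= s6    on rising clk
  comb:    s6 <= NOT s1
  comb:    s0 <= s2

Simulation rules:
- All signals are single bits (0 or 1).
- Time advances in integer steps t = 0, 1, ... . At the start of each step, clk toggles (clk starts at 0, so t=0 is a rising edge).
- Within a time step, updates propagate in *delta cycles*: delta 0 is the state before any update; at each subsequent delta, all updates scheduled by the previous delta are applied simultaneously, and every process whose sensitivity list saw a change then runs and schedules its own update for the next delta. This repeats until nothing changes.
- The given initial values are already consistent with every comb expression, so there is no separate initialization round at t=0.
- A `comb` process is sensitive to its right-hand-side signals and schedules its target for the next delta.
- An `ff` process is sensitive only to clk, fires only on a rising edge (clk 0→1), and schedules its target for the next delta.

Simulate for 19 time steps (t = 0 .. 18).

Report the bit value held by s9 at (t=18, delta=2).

t0.Δ0 s7=0 s9=0 s6=1 s5=1 s4=0 s0=1 s1=0 s2=1 clk=0
t0.Δ1 s7=0 s9=0 s6=1 s5=1 s4=0 s0=1 s1=0 s2=1 clk=1
t0.Δ2 s7=0 s9=1 s6=1 s5=1 s4=0 s0=1 s1=0 s2=1 clk=1
t0.Δ3 s7=0 s9=1 s6=1 s5=1 s4=0 s0=1 s1=1 s2=1 clk=1
t0.Δ4 s7=0 s9=1 s6=0 s5=1 s4=0 s0=1 s1=1 s2=1 clk=1
t1.Δ0 s7=0 s9=1 s6=0 s5=1 s4=0 s0=1 s1=1 s2=1 clk=1
t1.Δ1 s7=0 s9=1 s6=0 s5=1 s4=0 s0=1 s1=1 s2=1 clk=0
t2.Δ0 s7=0 s9=1 s6=0 s5=1 s4=0 s0=1 s1=1 s2=1 clk=0
t2.Δ1 s7=0 s9=1 s6=0 s5=1 s4=0 s0=1 s1=1 s2=1 clk=1
t2.Δ2 s7=0 s9=0 s6=0 s5=1 s4=0 s0=1 s1=1 s2=1 clk=1
t2.Δ3 s7=0 s9=0 s6=0 s5=1 s4=0 s0=1 s1=0 s2=1 clk=1
t2.Δ4 s7=0 s9=0 s6=1 s5=1 s4=0 s0=1 s1=0 s2=1 clk=1
t3.Δ0 s7=0 s9=0 s6=1 s5=1 s4=0 s0=1 s1=0 s2=1 clk=1
t3.Δ1 s7=0 s9=0 s6=1 s5=1 s4=0 s0=1 s1=0 s2=1 clk=0
t4.Δ0 s7=0 s9=0 s6=1 s5=1 s4=0 s0=1 s1=0 s2=1 clk=0
t4.Δ1 s7=0 s9=0 s6=1 s5=1 s4=0 s0=1 s1=0 s2=1 clk=1
t4.Δ2 s7=0 s9=1 s6=1 s5=1 s4=0 s0=1 s1=0 s2=1 clk=1
t4.Δ3 s7=0 s9=1 s6=1 s5=1 s4=0 s0=1 s1=1 s2=1 clk=1
t4.Δ4 s7=0 s9=1 s6=0 s5=1 s4=0 s0=1 s1=1 s2=1 clk=1
t5.Δ0 s7=0 s9=1 s6=0 s5=1 s4=0 s0=1 s1=1 s2=1 clk=1
t5.Δ1 s7=0 s9=1 s6=0 s5=1 s4=0 s0=1 s1=1 s2=1 clk=0
t6.Δ0 s7=0 s9=1 s6=0 s5=1 s4=0 s0=1 s1=1 s2=1 clk=0
t6.Δ1 s7=0 s9=1 s6=0 s5=1 s4=0 s0=1 s1=1 s2=1 clk=1
t6.Δ2 s7=0 s9=0 s6=0 s5=1 s4=0 s0=1 s1=1 s2=1 clk=1
t6.Δ3 s7=0 s9=0 s6=0 s5=1 s4=0 s0=1 s1=0 s2=1 clk=1
t6.Δ4 s7=0 s9=0 s6=1 s5=1 s4=0 s0=1 s1=0 s2=1 clk=1
t7.Δ0 s7=0 s9=0 s6=1 s5=1 s4=0 s0=1 s1=0 s2=1 clk=1
t7.Δ1 s7=0 s9=0 s6=1 s5=1 s4=0 s0=1 s1=0 s2=1 clk=0
t8.Δ0 s7=0 s9=0 s6=1 s5=1 s4=0 s0=1 s1=0 s2=1 clk=0
t8.Δ1 s7=0 s9=0 s6=1 s5=1 s4=0 s0=1 s1=0 s2=1 clk=1
t8.Δ2 s7=0 s9=1 s6=1 s5=1 s4=0 s0=1 s1=0 s2=1 clk=1
t8.Δ3 s7=0 s9=1 s6=1 s5=1 s4=0 s0=1 s1=1 s2=1 clk=1
t8.Δ4 s7=0 s9=1 s6=0 s5=1 s4=0 s0=1 s1=1 s2=1 clk=1
t9.Δ0 s7=0 s9=1 s6=0 s5=1 s4=0 s0=1 s1=1 s2=1 clk=1
t9.Δ1 s7=0 s9=1 s6=0 s5=1 s4=0 s0=1 s1=1 s2=1 clk=0
t10.Δ0 s7=0 s9=1 s6=0 s5=1 s4=0 s0=1 s1=1 s2=1 clk=0
t10.Δ1 s7=0 s9=1 s6=0 s5=1 s4=0 s0=1 s1=1 s2=1 clk=1
t10.Δ2 s7=0 s9=0 s6=0 s5=1 s4=0 s0=1 s1=1 s2=1 clk=1
t10.Δ3 s7=0 s9=0 s6=0 s5=1 s4=0 s0=1 s1=0 s2=1 clk=1
t10.Δ4 s7=0 s9=0 s6=1 s5=1 s4=0 s0=1 s1=0 s2=1 clk=1
t11.Δ0 s7=0 s9=0 s6=1 s5=1 s4=0 s0=1 s1=0 s2=1 clk=1
t11.Δ1 s7=0 s9=0 s6=1 s5=1 s4=0 s0=1 s1=0 s2=1 clk=0
t12.Δ0 s7=0 s9=0 s6=1 s5=1 s4=0 s0=1 s1=0 s2=1 clk=0
t12.Δ1 s7=0 s9=0 s6=1 s5=1 s4=0 s0=1 s1=0 s2=1 clk=1
t12.Δ2 s7=0 s9=1 s6=1 s5=1 s4=0 s0=1 s1=0 s2=1 clk=1
t12.Δ3 s7=0 s9=1 s6=1 s5=1 s4=0 s0=1 s1=1 s2=1 clk=1
t12.Δ4 s7=0 s9=1 s6=0 s5=1 s4=0 s0=1 s1=1 s2=1 clk=1
t13.Δ0 s7=0 s9=1 s6=0 s5=1 s4=0 s0=1 s1=1 s2=1 clk=1
t13.Δ1 s7=0 s9=1 s6=0 s5=1 s4=0 s0=1 s1=1 s2=1 clk=0
t14.Δ0 s7=0 s9=1 s6=0 s5=1 s4=0 s0=1 s1=1 s2=1 clk=0
t14.Δ1 s7=0 s9=1 s6=0 s5=1 s4=0 s0=1 s1=1 s2=1 clk=1
t14.Δ2 s7=0 s9=0 s6=0 s5=1 s4=0 s0=1 s1=1 s2=1 clk=1
t14.Δ3 s7=0 s9=0 s6=0 s5=1 s4=0 s0=1 s1=0 s2=1 clk=1
t14.Δ4 s7=0 s9=0 s6=1 s5=1 s4=0 s0=1 s1=0 s2=1 clk=1
t15.Δ0 s7=0 s9=0 s6=1 s5=1 s4=0 s0=1 s1=0 s2=1 clk=1
t15.Δ1 s7=0 s9=0 s6=1 s5=1 s4=0 s0=1 s1=0 s2=1 clk=0
t16.Δ0 s7=0 s9=0 s6=1 s5=1 s4=0 s0=1 s1=0 s2=1 clk=0
t16.Δ1 s7=0 s9=0 s6=1 s5=1 s4=0 s0=1 s1=0 s2=1 clk=1
t16.Δ2 s7=0 s9=1 s6=1 s5=1 s4=0 s0=1 s1=0 s2=1 clk=1
t16.Δ3 s7=0 s9=1 s6=1 s5=1 s4=0 s0=1 s1=1 s2=1 clk=1
t16.Δ4 s7=0 s9=1 s6=0 s5=1 s4=0 s0=1 s1=1 s2=1 clk=1
t17.Δ0 s7=0 s9=1 s6=0 s5=1 s4=0 s0=1 s1=1 s2=1 clk=1
t17.Δ1 s7=0 s9=1 s6=0 s5=1 s4=0 s0=1 s1=1 s2=1 clk=0
t18.Δ0 s7=0 s9=1 s6=0 s5=1 s4=0 s0=1 s1=1 s2=1 clk=0
t18.Δ1 s7=0 s9=1 s6=0 s5=1 s4=0 s0=1 s1=1 s2=1 clk=1
t18.Δ2 s7=0 s9=0 s6=0 s5=1 s4=0 s0=1 s1=1 s2=1 clk=1
t18.Δ3 s7=0 s9=0 s6=0 s5=1 s4=0 s0=1 s1=0 s2=1 clk=1
t18.Δ4 s7=0 s9=0 s6=1 s5=1 s4=0 s0=1 s1=0 s2=1 clk=1

0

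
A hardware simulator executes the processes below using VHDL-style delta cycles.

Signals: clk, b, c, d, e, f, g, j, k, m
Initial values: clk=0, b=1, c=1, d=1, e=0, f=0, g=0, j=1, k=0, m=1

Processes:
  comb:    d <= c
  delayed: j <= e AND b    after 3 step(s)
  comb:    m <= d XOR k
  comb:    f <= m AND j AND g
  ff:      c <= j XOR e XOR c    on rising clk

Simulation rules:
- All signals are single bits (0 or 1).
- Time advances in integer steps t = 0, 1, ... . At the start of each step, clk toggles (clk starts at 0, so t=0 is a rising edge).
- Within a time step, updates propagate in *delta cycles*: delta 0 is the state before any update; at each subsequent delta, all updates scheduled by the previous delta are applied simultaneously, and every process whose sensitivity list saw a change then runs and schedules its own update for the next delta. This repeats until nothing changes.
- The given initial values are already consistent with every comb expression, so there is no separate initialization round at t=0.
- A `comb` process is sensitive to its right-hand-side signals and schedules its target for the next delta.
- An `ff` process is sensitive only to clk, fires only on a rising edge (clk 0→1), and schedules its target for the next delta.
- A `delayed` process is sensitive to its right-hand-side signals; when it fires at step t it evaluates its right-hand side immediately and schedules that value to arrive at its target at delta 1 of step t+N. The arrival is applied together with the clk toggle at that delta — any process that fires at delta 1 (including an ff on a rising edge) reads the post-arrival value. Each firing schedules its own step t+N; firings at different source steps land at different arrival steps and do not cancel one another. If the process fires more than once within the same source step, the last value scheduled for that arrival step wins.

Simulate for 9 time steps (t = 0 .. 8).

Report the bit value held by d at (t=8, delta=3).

[bits: e,f,b,k,j,c,d,g,m,clk]
t=0: Δ0=0010111010 Δ1=0010111011 Δ2=0010101011 Δ3=0010100011 Δ4=0010100001 | 4Δ
t=1: Δ0=0010100001 Δ1=0010100000 | 1Δ
t=2: Δ0=0010100000 Δ1=0010100001 Δ2=0010110001 Δ3=0010111001 Δ4=0010111011 | 4Δ
t=3: Δ0=0010111011 Δ1=0010111010 | 1Δ
t=4: Δ0=0010111010 Δ1=0010111011 Δ2=0010101011 Δ3=0010100011 Δ4=0010100001 | 4Δ
t=5: Δ0=0010100001 Δ1=0010100000 | 1Δ
t=6: Δ0=0010100000 Δ1=0010100001 Δ2=0010110001 Δ3=0010111001 Δ4=0010111011 | 4Δ
t=7: Δ0=0010111011 Δ1=0010111010 | 1Δ
t=8: Δ0=0010111010 Δ1=0010111011 Δ2=0010101011 Δ3=0010100011 Δ4=0010100001 | 4Δ

0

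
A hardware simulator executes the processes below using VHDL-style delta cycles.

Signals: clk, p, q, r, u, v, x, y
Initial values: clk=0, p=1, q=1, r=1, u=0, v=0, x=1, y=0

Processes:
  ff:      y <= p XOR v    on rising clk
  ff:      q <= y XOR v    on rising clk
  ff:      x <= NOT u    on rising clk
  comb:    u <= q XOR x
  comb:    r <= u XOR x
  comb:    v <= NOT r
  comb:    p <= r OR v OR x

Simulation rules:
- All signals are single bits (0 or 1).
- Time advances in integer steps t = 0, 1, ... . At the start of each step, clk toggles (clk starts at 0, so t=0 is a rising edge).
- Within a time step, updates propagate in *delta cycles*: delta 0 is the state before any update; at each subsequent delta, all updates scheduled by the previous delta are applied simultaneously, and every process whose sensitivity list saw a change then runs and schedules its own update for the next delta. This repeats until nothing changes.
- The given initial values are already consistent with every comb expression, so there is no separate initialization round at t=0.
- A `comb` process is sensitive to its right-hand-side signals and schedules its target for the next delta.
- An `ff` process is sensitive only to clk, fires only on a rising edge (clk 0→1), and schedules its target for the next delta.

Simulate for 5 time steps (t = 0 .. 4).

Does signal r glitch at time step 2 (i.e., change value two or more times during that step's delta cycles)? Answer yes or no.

t0.Δ0 r=1 p=1 x=1 v=0 u=0 clk=0 y=0 q=1
t0.Δ1 r=1 p=1 x=1 v=0 u=0 clk=1 y=0 q=1
t0.Δ2 r=1 p=1 x=1 v=0 u=0 clk=1 y=1 q=0
t0.Δ3 r=1 p=1 x=1 v=0 u=1 clk=1 y=1 q=0
t0.Δ4 r=0 p=1 x=1 v=0 u=1 clk=1 y=1 q=0
t0.Δ5 r=0 p=1 x=1 v=1 u=1 clk=1 y=1 q=0
t1.Δ0 r=0 p=1 x=1 v=1 u=1 clk=1 y=1 q=0
t1.Δ1 r=0 p=1 x=1 v=1 u=1 clk=0 y=1 q=0
t2.Δ0 r=0 p=1 x=1 v=1 u=1 clk=0 y=1 q=0
t2.Δ1 r=0 p=1 x=1 v=1 u=1 clk=1 y=1 q=0
t2.Δ2 r=0 p=1 x=0 v=1 u=1 clk=1 y=0 q=0
t2.Δ3 r=1 p=1 x=0 v=1 u=0 clk=1 y=0 q=0
t2.Δ4 r=0 p=1 x=0 v=0 u=0 clk=1 y=0 q=0
t2.Δ5 r=0 p=0 x=0 v=1 u=0 clk=1 y=0 q=0
t2.Δ6 r=0 p=1 x=0 v=1 u=0 clk=1 y=0 q=0
t3.Δ0 r=0 p=1 x=0 v=1 u=0 clk=1 y=0 q=0
t3.Δ1 r=0 p=1 x=0 v=1 u=0 clk=0 y=0 q=0
t4.Δ0 r=0 p=1 x=0 v=1 u=0 clk=0 y=0 q=0
t4.Δ1 r=0 p=1 x=0 v=1 u=0 clk=1 y=0 q=0
t4.Δ2 r=0 p=1 x=1 v=1 u=0 clk=1 y=0 q=1
t4.Δ3 r=1 p=1 x=1 v=1 u=0 clk=1 y=0 q=1
t4.Δ4 r=1 p=1 x=1 v=0 u=0 clk=1 y=0 q=1

yes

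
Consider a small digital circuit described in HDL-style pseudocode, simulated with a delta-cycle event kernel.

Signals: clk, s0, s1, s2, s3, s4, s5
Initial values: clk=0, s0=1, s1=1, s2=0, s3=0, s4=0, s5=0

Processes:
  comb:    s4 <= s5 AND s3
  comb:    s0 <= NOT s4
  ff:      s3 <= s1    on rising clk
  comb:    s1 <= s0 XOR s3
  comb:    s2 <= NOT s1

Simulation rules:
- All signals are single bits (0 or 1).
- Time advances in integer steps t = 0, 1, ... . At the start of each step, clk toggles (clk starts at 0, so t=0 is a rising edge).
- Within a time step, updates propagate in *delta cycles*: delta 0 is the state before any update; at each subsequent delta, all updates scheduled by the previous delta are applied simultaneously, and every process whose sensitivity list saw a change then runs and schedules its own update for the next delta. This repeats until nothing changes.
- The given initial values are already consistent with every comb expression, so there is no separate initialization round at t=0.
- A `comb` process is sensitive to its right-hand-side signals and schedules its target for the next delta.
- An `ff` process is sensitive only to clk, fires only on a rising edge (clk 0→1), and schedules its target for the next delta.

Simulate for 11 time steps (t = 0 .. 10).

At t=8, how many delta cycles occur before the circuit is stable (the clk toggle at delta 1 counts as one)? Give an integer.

[bits: s4,s3,s2,s5,s1,clk,s0]
t=0: Δ0=0000101 Δ1=0000111 Δ2=0100111 Δ3=0100011 Δ4=0110011 | 4Δ
t=1: Δ0=0110011 Δ1=0110001 | 1Δ
t=2: Δ0=0110001 Δ1=0110011 Δ2=0010011 Δ3=0010111 Δ4=0000111 | 4Δ
t=3: Δ0=0000111 Δ1=0000101 | 1Δ
t=4: Δ0=0000101 Δ1=0000111 Δ2=0100111 Δ3=0100011 Δ4=0110011 | 4Δ
t=5: Δ0=0110011 Δ1=0110001 | 1Δ
t=6: Δ0=0110001 Δ1=0110011 Δ2=0010011 Δ3=0010111 Δ4=0000111 | 4Δ
t=7: Δ0=0000111 Δ1=0000101 | 1Δ
t=8: Δ0=0000101 Δ1=0000111 Δ2=0100111 Δ3=0100011 Δ4=0110011 | 4Δ
t=9: Δ0=0110011 Δ1=0110001 | 1Δ
t=10: Δ0=0110001 Δ1=0110011 Δ2=0010011 Δ3=0010111 Δ4=0000111 | 4Δ

4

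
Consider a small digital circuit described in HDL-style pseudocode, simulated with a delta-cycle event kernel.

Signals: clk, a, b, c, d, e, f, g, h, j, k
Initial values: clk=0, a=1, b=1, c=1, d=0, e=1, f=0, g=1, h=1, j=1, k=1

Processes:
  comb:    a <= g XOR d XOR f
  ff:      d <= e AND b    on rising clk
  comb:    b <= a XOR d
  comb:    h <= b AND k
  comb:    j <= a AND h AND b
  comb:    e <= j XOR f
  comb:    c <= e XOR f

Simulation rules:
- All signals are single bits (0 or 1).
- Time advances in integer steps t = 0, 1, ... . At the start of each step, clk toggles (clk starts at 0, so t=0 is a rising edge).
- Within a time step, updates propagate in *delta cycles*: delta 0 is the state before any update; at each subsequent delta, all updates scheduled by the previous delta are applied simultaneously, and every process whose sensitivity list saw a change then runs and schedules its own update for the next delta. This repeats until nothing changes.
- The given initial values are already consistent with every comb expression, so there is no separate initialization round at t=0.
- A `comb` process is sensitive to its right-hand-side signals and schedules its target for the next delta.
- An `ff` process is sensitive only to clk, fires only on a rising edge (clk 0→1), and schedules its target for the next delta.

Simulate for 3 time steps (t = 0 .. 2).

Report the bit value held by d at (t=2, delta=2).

[bits: f,clk,a,k,c,e,d,j,g,b,h]
t=0: Δ0=00111101111 Δ1=01111101111 Δ2=01111111111 Δ3=01011111101 Δ4=01011110110 Δ5=01011010111 Δ6=01010010111 | 6Δ
t=1: Δ0=01010010111 Δ1=00010010111 | 1Δ
t=2: Δ0=00010010111 Δ1=01010010111 Δ2=01010000111 Δ3=01110000101 Δ4=01110000110 Δ5=01110000111 Δ6=01110001111 Δ7=01110101111 Δ8=01111101111 | 8Δ

0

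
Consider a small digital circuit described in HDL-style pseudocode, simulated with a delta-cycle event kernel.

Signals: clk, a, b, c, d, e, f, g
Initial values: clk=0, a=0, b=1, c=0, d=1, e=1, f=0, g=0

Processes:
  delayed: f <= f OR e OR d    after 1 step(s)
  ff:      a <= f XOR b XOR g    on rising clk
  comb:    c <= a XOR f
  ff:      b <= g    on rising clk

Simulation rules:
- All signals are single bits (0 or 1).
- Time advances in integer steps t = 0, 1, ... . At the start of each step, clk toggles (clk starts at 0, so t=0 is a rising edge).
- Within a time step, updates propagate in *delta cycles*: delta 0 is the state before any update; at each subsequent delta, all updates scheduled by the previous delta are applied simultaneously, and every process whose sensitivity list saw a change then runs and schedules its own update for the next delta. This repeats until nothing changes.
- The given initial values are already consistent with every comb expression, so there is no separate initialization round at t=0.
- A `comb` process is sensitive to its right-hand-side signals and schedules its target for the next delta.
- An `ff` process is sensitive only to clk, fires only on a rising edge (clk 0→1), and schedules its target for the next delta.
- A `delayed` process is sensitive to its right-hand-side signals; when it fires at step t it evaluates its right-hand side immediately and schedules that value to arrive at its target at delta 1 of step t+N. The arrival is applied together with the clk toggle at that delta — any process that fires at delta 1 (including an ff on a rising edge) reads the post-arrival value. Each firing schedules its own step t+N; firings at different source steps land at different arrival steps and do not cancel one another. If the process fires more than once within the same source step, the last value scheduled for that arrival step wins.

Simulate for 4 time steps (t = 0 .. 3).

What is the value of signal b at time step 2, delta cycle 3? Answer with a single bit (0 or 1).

0

[bits: f,b,d,a,e,g,c,clk]
t=0: Δ0=01101000 Δ1=01101001 Δ2=00111001 Δ3=00111011 | 3Δ
t=1: Δ0=00111011 Δ1=00111010 | 1Δ
t=2: Δ0=00111010 Δ1=00111011 Δ2=00101011 Δ3=00101001 | 3Δ
t=3: Δ0=00101001 Δ1=00101000 | 1Δ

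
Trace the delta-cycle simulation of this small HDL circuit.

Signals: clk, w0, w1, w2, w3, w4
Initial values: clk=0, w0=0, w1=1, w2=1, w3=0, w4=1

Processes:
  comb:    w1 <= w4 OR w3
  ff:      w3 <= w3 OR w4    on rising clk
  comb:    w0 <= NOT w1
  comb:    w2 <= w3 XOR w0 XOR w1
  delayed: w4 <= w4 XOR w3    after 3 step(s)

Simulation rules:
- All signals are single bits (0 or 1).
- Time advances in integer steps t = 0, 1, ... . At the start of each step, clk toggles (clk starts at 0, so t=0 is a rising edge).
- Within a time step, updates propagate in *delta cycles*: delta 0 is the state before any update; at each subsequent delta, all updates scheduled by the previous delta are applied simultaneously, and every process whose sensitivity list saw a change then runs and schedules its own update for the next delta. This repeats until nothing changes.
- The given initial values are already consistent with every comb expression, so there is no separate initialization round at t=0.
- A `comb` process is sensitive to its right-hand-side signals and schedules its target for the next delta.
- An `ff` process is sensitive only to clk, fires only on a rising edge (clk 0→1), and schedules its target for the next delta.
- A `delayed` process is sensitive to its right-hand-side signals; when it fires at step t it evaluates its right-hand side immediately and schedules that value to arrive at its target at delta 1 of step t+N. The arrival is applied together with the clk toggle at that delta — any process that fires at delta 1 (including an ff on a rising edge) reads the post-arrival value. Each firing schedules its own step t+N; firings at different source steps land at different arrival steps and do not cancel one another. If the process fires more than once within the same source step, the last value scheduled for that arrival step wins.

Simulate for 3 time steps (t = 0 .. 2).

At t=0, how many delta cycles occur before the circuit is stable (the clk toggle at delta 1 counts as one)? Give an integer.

t0.Δ0 w1=1 w3=0 clk=0 w0=0 w2=1 w4=1
t0.Δ1 w1=1 w3=0 clk=1 w0=0 w2=1 w4=1
t0.Δ2 w1=1 w3=1 clk=1 w0=0 w2=1 w4=1
t0.Δ3 w1=1 w3=1 clk=1 w0=0 w2=0 w4=1
t1.Δ0 w1=1 w3=1 clk=1 w0=0 w2=0 w4=1
t1.Δ1 w1=1 w3=1 clk=0 w0=0 w2=0 w4=1
t2.Δ0 w1=1 w3=1 clk=0 w0=0 w2=0 w4=1
t2.Δ1 w1=1 w3=1 clk=1 w0=0 w2=0 w4=1

3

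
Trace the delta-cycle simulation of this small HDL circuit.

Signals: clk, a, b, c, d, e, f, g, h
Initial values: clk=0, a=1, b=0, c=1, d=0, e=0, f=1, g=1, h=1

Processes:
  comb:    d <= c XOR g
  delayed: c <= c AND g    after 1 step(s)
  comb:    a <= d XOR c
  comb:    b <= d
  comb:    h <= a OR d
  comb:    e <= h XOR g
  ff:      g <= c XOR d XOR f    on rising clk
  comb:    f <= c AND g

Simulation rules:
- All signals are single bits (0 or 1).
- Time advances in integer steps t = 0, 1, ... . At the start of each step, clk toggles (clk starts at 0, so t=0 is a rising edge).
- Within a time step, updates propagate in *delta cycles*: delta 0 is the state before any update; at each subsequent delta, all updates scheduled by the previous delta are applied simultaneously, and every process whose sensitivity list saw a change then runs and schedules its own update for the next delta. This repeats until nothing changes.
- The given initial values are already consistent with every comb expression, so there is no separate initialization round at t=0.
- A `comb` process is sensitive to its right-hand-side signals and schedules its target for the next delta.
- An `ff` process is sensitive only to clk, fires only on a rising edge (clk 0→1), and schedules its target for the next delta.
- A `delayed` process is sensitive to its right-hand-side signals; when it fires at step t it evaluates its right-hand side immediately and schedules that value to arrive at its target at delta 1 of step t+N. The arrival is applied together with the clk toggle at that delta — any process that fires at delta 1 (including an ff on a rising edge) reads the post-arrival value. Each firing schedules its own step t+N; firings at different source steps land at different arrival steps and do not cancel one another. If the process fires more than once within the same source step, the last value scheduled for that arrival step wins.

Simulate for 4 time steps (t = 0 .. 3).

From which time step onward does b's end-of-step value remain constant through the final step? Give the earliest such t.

1

t0.Δ0 f=1 clk=0 a=1 d=0 h=1 c=1 g=1 b=0 e=0
t0.Δ1 f=1 clk=1 a=1 d=0 h=1 c=1 g=1 b=0 e=0
t0.Δ2 f=1 clk=1 a=1 d=0 h=1 c=1 g=0 b=0 e=0
t0.Δ3 f=0 clk=1 a=1 d=1 h=1 c=1 g=0 b=0 e=1
t0.Δ4 f=0 clk=1 a=0 d=1 h=1 c=1 g=0 b=1 e=1
t1.Δ0 f=0 clk=1 a=0 d=1 h=1 c=1 g=0 b=1 e=1
t1.Δ1 f=0 clk=0 a=0 d=1 h=1 c=0 g=0 b=1 e=1
t1.Δ2 f=0 clk=0 a=1 d=0 h=1 c=0 g=0 b=1 e=1
t1.Δ3 f=0 clk=0 a=0 d=0 h=1 c=0 g=0 b=0 e=1
t1.Δ4 f=0 clk=0 a=0 d=0 h=0 c=0 g=0 b=0 e=1
t1.Δ5 f=0 clk=0 a=0 d=0 h=0 c=0 g=0 b=0 e=0
t2.Δ0 f=0 clk=0 a=0 d=0 h=0 c=0 g=0 b=0 e=0
t2.Δ1 f=0 clk=1 a=0 d=0 h=0 c=0 g=0 b=0 e=0
t3.Δ0 f=0 clk=1 a=0 d=0 h=0 c=0 g=0 b=0 e=0
t3.Δ1 f=0 clk=0 a=0 d=0 h=0 c=0 g=0 b=0 e=0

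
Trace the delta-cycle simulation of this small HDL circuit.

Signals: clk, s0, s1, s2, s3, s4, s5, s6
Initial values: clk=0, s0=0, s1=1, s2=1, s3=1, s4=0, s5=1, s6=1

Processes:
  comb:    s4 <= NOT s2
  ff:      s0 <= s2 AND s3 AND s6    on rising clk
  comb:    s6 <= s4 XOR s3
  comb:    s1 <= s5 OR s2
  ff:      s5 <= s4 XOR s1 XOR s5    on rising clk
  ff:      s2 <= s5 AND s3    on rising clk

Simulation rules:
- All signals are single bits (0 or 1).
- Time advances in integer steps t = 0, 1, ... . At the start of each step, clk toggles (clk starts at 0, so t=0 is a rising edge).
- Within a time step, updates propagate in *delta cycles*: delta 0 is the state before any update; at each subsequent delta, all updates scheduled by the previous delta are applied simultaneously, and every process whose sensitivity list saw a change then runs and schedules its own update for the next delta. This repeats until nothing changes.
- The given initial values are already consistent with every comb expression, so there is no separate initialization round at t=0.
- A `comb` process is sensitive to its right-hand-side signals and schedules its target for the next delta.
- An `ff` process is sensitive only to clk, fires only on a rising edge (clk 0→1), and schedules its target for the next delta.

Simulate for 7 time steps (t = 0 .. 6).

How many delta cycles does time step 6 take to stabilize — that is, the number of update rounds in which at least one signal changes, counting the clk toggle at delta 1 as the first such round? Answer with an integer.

2

t=0 Δ0: s3=1 s0=0 s4=0 s2=1 clk=0 s5=1 s6=1 s1=1
  Δ1: clk:0→1
  Δ2: s0:0→1, s5:1→0
  (2Δ to stable)
t=1 Δ0: s3=1 s0=1 s4=0 s2=1 clk=1 s5=0 s6=1 s1=1
  Δ1: clk:1→0
  (1Δ to stable)
t=2 Δ0: s3=1 s0=1 s4=0 s2=1 clk=0 s5=0 s6=1 s1=1
  Δ1: clk:0→1
  Δ2: s2:1→0, s5:0→1
  Δ3: s4:0→1
  Δ4: s6:1→0
  (4Δ to stable)
t=3 Δ0: s3=1 s0=1 s4=1 s2=0 clk=1 s5=1 s6=0 s1=1
  Δ1: clk:1→0
  (1Δ to stable)
t=4 Δ0: s3=1 s0=1 s4=1 s2=0 clk=0 s5=1 s6=0 s1=1
  Δ1: clk:0→1
  Δ2: s0:1→0, s2:0→1
  Δ3: s4:1→0
  Δ4: s6:0→1
  (4Δ to stable)
t=5 Δ0: s3=1 s0=0 s4=0 s2=1 clk=1 s5=1 s6=1 s1=1
  Δ1: clk:1→0
  (1Δ to stable)
t=6 Δ0: s3=1 s0=0 s4=0 s2=1 clk=0 s5=1 s6=1 s1=1
  Δ1: clk:0→1
  Δ2: s0:0→1, s5:1→0
  (2Δ to stable)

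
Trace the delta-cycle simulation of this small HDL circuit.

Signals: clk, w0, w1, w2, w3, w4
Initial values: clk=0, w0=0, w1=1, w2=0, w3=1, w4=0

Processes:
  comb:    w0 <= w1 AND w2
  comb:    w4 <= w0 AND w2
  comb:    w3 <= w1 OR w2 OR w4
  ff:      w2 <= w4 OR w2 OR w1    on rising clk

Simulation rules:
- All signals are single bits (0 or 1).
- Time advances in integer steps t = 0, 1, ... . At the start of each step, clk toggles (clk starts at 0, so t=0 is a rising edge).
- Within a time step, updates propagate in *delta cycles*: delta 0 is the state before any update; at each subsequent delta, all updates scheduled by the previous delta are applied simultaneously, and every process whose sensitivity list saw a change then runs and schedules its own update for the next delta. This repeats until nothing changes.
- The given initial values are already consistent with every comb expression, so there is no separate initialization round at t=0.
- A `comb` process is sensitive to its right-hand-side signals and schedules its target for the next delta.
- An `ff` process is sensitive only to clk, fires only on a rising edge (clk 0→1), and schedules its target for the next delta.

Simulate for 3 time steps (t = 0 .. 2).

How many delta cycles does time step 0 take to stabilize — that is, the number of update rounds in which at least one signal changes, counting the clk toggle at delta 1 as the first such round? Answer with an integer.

[bits: w0,w2,w3,w1,w4,clk]
t=0: Δ0=001100 Δ1=001101 Δ2=011101 Δ3=111101 Δ4=111111 | 4Δ
t=1: Δ0=111111 Δ1=111110 | 1Δ
t=2: Δ0=111110 Δ1=111111 | 1Δ

4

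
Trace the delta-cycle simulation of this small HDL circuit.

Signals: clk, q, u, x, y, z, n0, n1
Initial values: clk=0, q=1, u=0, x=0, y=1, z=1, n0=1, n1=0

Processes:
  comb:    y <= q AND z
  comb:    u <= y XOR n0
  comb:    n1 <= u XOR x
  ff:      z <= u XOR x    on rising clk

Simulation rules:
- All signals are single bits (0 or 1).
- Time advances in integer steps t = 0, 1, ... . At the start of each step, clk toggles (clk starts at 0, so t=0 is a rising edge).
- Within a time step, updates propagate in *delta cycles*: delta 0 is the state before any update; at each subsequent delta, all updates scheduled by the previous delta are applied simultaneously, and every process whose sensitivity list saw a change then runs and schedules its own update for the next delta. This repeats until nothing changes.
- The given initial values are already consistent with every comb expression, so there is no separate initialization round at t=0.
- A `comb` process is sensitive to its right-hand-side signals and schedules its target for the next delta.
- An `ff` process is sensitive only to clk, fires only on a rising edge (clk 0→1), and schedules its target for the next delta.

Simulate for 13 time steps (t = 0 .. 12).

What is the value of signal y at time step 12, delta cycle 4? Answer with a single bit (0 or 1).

0

t0.Δ0 n1=0 z=1 y=1 n0=1 q=1 x=0 clk=0 u=0
t0.Δ1 n1=0 z=1 y=1 n0=1 q=1 x=0 clk=1 u=0
t0.Δ2 n1=0 z=0 y=1 n0=1 q=1 x=0 clk=1 u=0
t0.Δ3 n1=0 z=0 y=0 n0=1 q=1 x=0 clk=1 u=0
t0.Δ4 n1=0 z=0 y=0 n0=1 q=1 x=0 clk=1 u=1
t0.Δ5 n1=1 z=0 y=0 n0=1 q=1 x=0 clk=1 u=1
t1.Δ0 n1=1 z=0 y=0 n0=1 q=1 x=0 clk=1 u=1
t1.Δ1 n1=1 z=0 y=0 n0=1 q=1 x=0 clk=0 u=1
t2.Δ0 n1=1 z=0 y=0 n0=1 q=1 x=0 clk=0 u=1
t2.Δ1 n1=1 z=0 y=0 n0=1 q=1 x=0 clk=1 u=1
t2.Δ2 n1=1 z=1 y=0 n0=1 q=1 x=0 clk=1 u=1
t2.Δ3 n1=1 z=1 y=1 n0=1 q=1 x=0 clk=1 u=1
t2.Δ4 n1=1 z=1 y=1 n0=1 q=1 x=0 clk=1 u=0
t2.Δ5 n1=0 z=1 y=1 n0=1 q=1 x=0 clk=1 u=0
t3.Δ0 n1=0 z=1 y=1 n0=1 q=1 x=0 clk=1 u=0
t3.Δ1 n1=0 z=1 y=1 n0=1 q=1 x=0 clk=0 u=0
t4.Δ0 n1=0 z=1 y=1 n0=1 q=1 x=0 clk=0 u=0
t4.Δ1 n1=0 z=1 y=1 n0=1 q=1 x=0 clk=1 u=0
t4.Δ2 n1=0 z=0 y=1 n0=1 q=1 x=0 clk=1 u=0
t4.Δ3 n1=0 z=0 y=0 n0=1 q=1 x=0 clk=1 u=0
t4.Δ4 n1=0 z=0 y=0 n0=1 q=1 x=0 clk=1 u=1
t4.Δ5 n1=1 z=0 y=0 n0=1 q=1 x=0 clk=1 u=1
t5.Δ0 n1=1 z=0 y=0 n0=1 q=1 x=0 clk=1 u=1
t5.Δ1 n1=1 z=0 y=0 n0=1 q=1 x=0 clk=0 u=1
t6.Δ0 n1=1 z=0 y=0 n0=1 q=1 x=0 clk=0 u=1
t6.Δ1 n1=1 z=0 y=0 n0=1 q=1 x=0 clk=1 u=1
t6.Δ2 n1=1 z=1 y=0 n0=1 q=1 x=0 clk=1 u=1
t6.Δ3 n1=1 z=1 y=1 n0=1 q=1 x=0 clk=1 u=1
t6.Δ4 n1=1 z=1 y=1 n0=1 q=1 x=0 clk=1 u=0
t6.Δ5 n1=0 z=1 y=1 n0=1 q=1 x=0 clk=1 u=0
t7.Δ0 n1=0 z=1 y=1 n0=1 q=1 x=0 clk=1 u=0
t7.Δ1 n1=0 z=1 y=1 n0=1 q=1 x=0 clk=0 u=0
t8.Δ0 n1=0 z=1 y=1 n0=1 q=1 x=0 clk=0 u=0
t8.Δ1 n1=0 z=1 y=1 n0=1 q=1 x=0 clk=1 u=0
t8.Δ2 n1=0 z=0 y=1 n0=1 q=1 x=0 clk=1 u=0
t8.Δ3 n1=0 z=0 y=0 n0=1 q=1 x=0 clk=1 u=0
t8.Δ4 n1=0 z=0 y=0 n0=1 q=1 x=0 clk=1 u=1
t8.Δ5 n1=1 z=0 y=0 n0=1 q=1 x=0 clk=1 u=1
t9.Δ0 n1=1 z=0 y=0 n0=1 q=1 x=0 clk=1 u=1
t9.Δ1 n1=1 z=0 y=0 n0=1 q=1 x=0 clk=0 u=1
t10.Δ0 n1=1 z=0 y=0 n0=1 q=1 x=0 clk=0 u=1
t10.Δ1 n1=1 z=0 y=0 n0=1 q=1 x=0 clk=1 u=1
t10.Δ2 n1=1 z=1 y=0 n0=1 q=1 x=0 clk=1 u=1
t10.Δ3 n1=1 z=1 y=1 n0=1 q=1 x=0 clk=1 u=1
t10.Δ4 n1=1 z=1 y=1 n0=1 q=1 x=0 clk=1 u=0
t10.Δ5 n1=0 z=1 y=1 n0=1 q=1 x=0 clk=1 u=0
t11.Δ0 n1=0 z=1 y=1 n0=1 q=1 x=0 clk=1 u=0
t11.Δ1 n1=0 z=1 y=1 n0=1 q=1 x=0 clk=0 u=0
t12.Δ0 n1=0 z=1 y=1 n0=1 q=1 x=0 clk=0 u=0
t12.Δ1 n1=0 z=1 y=1 n0=1 q=1 x=0 clk=1 u=0
t12.Δ2 n1=0 z=0 y=1 n0=1 q=1 x=0 clk=1 u=0
t12.Δ3 n1=0 z=0 y=0 n0=1 q=1 x=0 clk=1 u=0
t12.Δ4 n1=0 z=0 y=0 n0=1 q=1 x=0 clk=1 u=1
t12.Δ5 n1=1 z=0 y=0 n0=1 q=1 x=0 clk=1 u=1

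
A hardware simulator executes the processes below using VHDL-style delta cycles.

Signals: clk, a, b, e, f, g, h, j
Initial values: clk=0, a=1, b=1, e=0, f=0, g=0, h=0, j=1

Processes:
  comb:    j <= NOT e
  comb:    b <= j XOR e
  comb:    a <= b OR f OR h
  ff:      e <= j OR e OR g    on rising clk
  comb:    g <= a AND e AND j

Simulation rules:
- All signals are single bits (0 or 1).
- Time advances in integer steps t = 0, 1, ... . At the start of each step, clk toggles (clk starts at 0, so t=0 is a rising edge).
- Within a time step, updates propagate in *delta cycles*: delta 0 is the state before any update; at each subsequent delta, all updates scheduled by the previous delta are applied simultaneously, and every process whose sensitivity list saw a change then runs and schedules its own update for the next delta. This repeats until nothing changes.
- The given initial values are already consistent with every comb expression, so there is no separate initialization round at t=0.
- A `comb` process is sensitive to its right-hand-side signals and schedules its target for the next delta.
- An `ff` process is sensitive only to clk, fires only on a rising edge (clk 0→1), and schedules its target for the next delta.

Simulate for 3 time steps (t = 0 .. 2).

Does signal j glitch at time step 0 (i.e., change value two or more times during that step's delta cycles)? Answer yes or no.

no

t0.Δ0 a=1 b=1 clk=0 h=0 j=1 g=0 f=0 e=0
t0.Δ1 a=1 b=1 clk=1 h=0 j=1 g=0 f=0 e=0
t0.Δ2 a=1 b=1 clk=1 h=0 j=1 g=0 f=0 e=1
t0.Δ3 a=1 b=0 clk=1 h=0 j=0 g=1 f=0 e=1
t0.Δ4 a=0 b=1 clk=1 h=0 j=0 g=0 f=0 e=1
t0.Δ5 a=1 b=1 clk=1 h=0 j=0 g=0 f=0 e=1
t1.Δ0 a=1 b=1 clk=1 h=0 j=0 g=0 f=0 e=1
t1.Δ1 a=1 b=1 clk=0 h=0 j=0 g=0 f=0 e=1
t2.Δ0 a=1 b=1 clk=0 h=0 j=0 g=0 f=0 e=1
t2.Δ1 a=1 b=1 clk=1 h=0 j=0 g=0 f=0 e=1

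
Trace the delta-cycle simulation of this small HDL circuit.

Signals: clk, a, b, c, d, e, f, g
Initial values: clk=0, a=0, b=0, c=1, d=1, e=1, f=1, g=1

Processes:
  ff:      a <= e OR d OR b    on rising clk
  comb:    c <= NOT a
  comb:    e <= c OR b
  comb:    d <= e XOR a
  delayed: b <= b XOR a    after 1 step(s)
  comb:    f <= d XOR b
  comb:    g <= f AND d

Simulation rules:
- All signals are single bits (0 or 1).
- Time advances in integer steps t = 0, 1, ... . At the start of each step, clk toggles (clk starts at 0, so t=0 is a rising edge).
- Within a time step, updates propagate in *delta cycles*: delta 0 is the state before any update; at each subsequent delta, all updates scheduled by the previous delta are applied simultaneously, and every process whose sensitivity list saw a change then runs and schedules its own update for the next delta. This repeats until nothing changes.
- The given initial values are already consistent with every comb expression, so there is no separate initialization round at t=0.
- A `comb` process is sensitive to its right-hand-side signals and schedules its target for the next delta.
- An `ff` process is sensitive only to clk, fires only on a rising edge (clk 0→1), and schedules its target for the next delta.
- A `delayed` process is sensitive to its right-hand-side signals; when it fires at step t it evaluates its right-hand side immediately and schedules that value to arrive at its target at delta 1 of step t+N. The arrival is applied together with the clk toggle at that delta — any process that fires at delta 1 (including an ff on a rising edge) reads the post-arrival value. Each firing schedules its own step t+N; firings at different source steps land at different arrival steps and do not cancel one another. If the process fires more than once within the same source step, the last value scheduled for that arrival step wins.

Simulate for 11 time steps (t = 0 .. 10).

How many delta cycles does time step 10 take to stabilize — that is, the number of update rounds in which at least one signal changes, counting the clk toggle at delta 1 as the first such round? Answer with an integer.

t=0 Δ0: clk=0 a=0 g=1 b=0 d=1 f=1 c=1 e=1
  Δ1: clk:0→1
  Δ2: a:0→1
  Δ3: d:1→0, c:1→0
  Δ4: g:1→0, f:1→0, e:1→0
  Δ5: d:0→1
  Δ6: f:0→1
  Δ7: g:0→1
  (7Δ to stable)
t=1 Δ0: clk=1 a=1 g=1 b=0 d=1 f=1 c=0 e=0
  Δ1: clk:1→0, b:0→1
  Δ2: f:1→0, e:0→1
  Δ3: g:1→0, d:1→0
  Δ4: f:0→1
  (4Δ to stable)
t=2 Δ0: clk=0 a=1 g=0 b=1 d=0 f=1 c=0 e=1
  Δ1: clk:0→1, b:1→0
  Δ2: f:1→0, e:1→0
  Δ3: d:0→1
  Δ4: f:0→1
  Δ5: g:0→1
  (5Δ to stable)
t=3 Δ0: clk=1 a=1 g=1 b=0 d=1 f=1 c=0 e=0
  Δ1: clk:1→0, b:0→1
  Δ2: f:1→0, e:0→1
  Δ3: g:1→0, d:1→0
  Δ4: f:0→1
  (4Δ to stable)
t=4 Δ0: clk=0 a=1 g=0 b=1 d=0 f=1 c=0 e=1
  Δ1: clk:0→1, b:1→0
  Δ2: f:1→0, e:1→0
  Δ3: d:0→1
  Δ4: f:0→1
  Δ5: g:0→1
  (5Δ to stable)
t=5 Δ0: clk=1 a=1 g=1 b=0 d=1 f=1 c=0 e=0
  Δ1: clk:1→0, b:0→1
  Δ2: f:1→0, e:0→1
  Δ3: g:1→0, d:1→0
  Δ4: f:0→1
  (4Δ to stable)
t=6 Δ0: clk=0 a=1 g=0 b=1 d=0 f=1 c=0 e=1
  Δ1: clk:0→1, b:1→0
  Δ2: f:1→0, e:1→0
  Δ3: d:0→1
  Δ4: f:0→1
  Δ5: g:0→1
  (5Δ to stable)
t=7 Δ0: clk=1 a=1 g=1 b=0 d=1 f=1 c=0 e=0
  Δ1: clk:1→0, b:0→1
  Δ2: f:1→0, e:0→1
  Δ3: g:1→0, d:1→0
  Δ4: f:0→1
  (4Δ to stable)
t=8 Δ0: clk=0 a=1 g=0 b=1 d=0 f=1 c=0 e=1
  Δ1: clk:0→1, b:1→0
  Δ2: f:1→0, e:1→0
  Δ3: d:0→1
  Δ4: f:0→1
  Δ5: g:0→1
  (5Δ to stable)
t=9 Δ0: clk=1 a=1 g=1 b=0 d=1 f=1 c=0 e=0
  Δ1: clk:1→0, b:0→1
  Δ2: f:1→0, e:0→1
  Δ3: g:1→0, d:1→0
  Δ4: f:0→1
  (4Δ to stable)
t=10 Δ0: clk=0 a=1 g=0 b=1 d=0 f=1 c=0 e=1
  Δ1: clk:0→1, b:1→0
  Δ2: f:1→0, e:1→0
  Δ3: d:0→1
  Δ4: f:0→1
  Δ5: g:0→1
  (5Δ to stable)

5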